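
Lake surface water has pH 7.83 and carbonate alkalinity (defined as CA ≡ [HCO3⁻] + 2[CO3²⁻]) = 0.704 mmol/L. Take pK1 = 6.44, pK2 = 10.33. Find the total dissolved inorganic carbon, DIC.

DIC = 0.730 mmol/L

CA = [HCO3⁻] + 2[CO3²⁻] = (α₁ + 2α₂)·DIC
At pH 7.83: [H⁺]/K1 = 10^-1.39 = 0.040738, K2/[H⁺] = 10^-2.50 = 0.0031623
α₁ = 1/(1 + 0.040738 + 0.0031623) = 1/1.0439 = 0.9579; α₂ = α₁·K2/[H⁺] = 0.003029
α₁ + 2α₂ = 0.9640
DIC = CA / (α₁ + 2α₂) = 0.704 / 0.9640 = 0.730 mmol/L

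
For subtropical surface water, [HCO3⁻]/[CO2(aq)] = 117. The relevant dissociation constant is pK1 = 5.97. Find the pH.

From K1 = [H⁺][HCO3⁻]/[CO2(aq)]:  pH = pK1 + log₁₀([HCO3⁻]/[CO2(aq)])
log₁₀(117) = +2.068
pH = 5.97 + (+2.068) = 8.04

pH = 8.04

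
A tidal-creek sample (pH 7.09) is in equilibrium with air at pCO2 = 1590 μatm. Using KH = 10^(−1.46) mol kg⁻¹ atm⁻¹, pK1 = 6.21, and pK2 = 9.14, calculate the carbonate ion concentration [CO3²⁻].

[CO3²⁻] = 3.73 μmol/kg

[CO2*] = KH · pCO2 = 10^(−1.46) × 1590×10^-6 = 5.513×10^-5 mol/kg
α₀ = 1/(1 + K1/[H⁺] + K1K2/[H⁺]²) = 1/(1 + 10^+0.88 + 10^-1.17) = 0.1156
DIC = [CO2*]/α₀ = 5.513×10^-5 / 0.1156 = 0.4771 mmol/kg
[CO3²⁻] = α₂·DIC; α₂ = 0.007813, so [CO3²⁻] = 0.007813 × 0.4771 = 0.00373 mmol/kg = 3.73 μmol/kg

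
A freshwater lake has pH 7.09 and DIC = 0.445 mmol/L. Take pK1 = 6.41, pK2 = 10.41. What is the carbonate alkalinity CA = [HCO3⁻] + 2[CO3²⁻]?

CA = 0.368 mmol/L

CA = [HCO3⁻] + 2[CO3²⁻] = (α₁ + 2α₂)·DIC
At pH 7.09: [H⁺]/K1 = 10^-0.68 = 0.20893, K2/[H⁺] = 10^-3.32 = 0.00047863
α₁ = 1/(1 + 0.20893 + 0.00047863) = 1/1.2094 = 0.8269; α₂ = α₁·K2/[H⁺] = 0.0003958
α₁ + 2α₂ = 0.8276
CA = 0.8276 × 0.445 = 0.368 mmol/L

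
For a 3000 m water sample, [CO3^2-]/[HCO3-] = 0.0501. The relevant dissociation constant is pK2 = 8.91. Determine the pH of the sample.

From K2 = [H⁺][CO3^2-]/[HCO3-]:  pH = pK2 + log₁₀([CO3^2-]/[HCO3-])
log₁₀(0.0501) = -1.300
pH = 8.91 + (-1.300) = 7.61

pH = 7.61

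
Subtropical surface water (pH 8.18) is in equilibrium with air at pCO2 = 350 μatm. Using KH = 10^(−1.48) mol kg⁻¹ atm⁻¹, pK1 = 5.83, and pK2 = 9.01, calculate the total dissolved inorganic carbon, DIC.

[CO2*] = KH · pCO2 = 10^(−1.48) × 350×10^-6 = 1.159×10^-5 mol/kg
α₀ = 1/(1 + K1/[H⁺] + K1K2/[H⁺]²) = 1/(1 + 10^+2.35 + 10^+1.52) = 0.003876
DIC = [CO2*]/α₀ = 1.159×10^-5 / 0.003876 = 2.99 mmol/kg

DIC = 2.99 mmol/kg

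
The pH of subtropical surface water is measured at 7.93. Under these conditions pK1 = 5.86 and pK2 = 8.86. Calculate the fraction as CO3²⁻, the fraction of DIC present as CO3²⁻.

α₂ = 0.104

α₂ = 1 / (1 + [H⁺]/K2 + [H⁺]²/(K1K2)) = 1 / (1 + 10^+0.93 + 10^-1.14)
   = 1 / (1 + 8.5114 + 0.072444) = 1/9.5838 = 0.1043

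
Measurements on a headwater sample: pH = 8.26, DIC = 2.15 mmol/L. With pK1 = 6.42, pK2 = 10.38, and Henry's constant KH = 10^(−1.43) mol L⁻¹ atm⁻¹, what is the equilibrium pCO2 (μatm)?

α₀ = 1 / (1 + K1/[H⁺] + K1K2/[H⁺]²) = 1 / (1 + 10^+1.84 + 10^-0.28)
   = 1 / (1 + 69.183 + 0.52481) = 1/70.708 = 0.01414
[CO2*] = α₀ × DIC = 0.01414 × 2.15 = 0.03041 mmol/L
pCO2 = [CO2*]/KH = 3.041×10^-5 / 3.715×10^-2 = 818 μatm

pCO2 = 818 μatm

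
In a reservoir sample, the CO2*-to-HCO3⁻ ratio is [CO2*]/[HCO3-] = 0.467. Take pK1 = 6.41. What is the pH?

pH = 6.74

From K1 = [H⁺][HCO3-]/[CO2*]:  pH = pK1 − log₁₀([CO2*]/[HCO3-])
log₁₀(0.467) = -0.331
pH = 6.41 − (-0.331) = 6.74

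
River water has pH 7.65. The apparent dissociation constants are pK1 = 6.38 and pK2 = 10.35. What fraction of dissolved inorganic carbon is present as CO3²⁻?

α₂ = 1 / (1 + [H⁺]/K2 + [H⁺]²/(K1K2)) = 1 / (1 + 10^+2.70 + 10^+1.43)
   = 1 / (1 + 501.19 + 26.915) = 1/529.10 = 0.001890

α₂ = 0.00189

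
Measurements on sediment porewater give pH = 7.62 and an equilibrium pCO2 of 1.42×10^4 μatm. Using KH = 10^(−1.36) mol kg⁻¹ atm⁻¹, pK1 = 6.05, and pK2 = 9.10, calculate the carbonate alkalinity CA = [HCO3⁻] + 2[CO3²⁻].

CA = 24.6 mmol/kg

[CO2*] = KH · pCO2 = 10^(−1.36) × 1.42×10^4×10^-6 = 6.199×10^-4 mol/kg
α₀ = 1/(1 + K1/[H⁺] + K1K2/[H⁺]²) = 1/(1 + 10^+1.57 + 10^+0.09) = 0.02539
DIC = [CO2*]/α₀ = 6.199×10^-4 / 0.02539 = 24.41 mmol/kg
CA = (α₁ + 2α₂)·DIC = (0.9434 + 2×0.03124) × 24.41 = 24.6 mmol/kg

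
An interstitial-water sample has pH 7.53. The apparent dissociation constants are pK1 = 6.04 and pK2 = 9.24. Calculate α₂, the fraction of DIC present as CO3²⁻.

α₂ = 0.0185

α₂ = 1 / (1 + [H⁺]/K2 + [H⁺]²/(K1K2)) = 1 / (1 + 10^+1.71 + 10^+0.22)
   = 1 / (1 + 51.286 + 1.6596) = 1/53.946 = 0.01854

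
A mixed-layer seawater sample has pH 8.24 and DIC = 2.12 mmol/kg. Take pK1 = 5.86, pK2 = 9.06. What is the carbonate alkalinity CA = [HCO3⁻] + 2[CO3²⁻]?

CA = 2.39 mmol/kg

CA = [HCO3⁻] + 2[CO3²⁻] = (α₁ + 2α₂)·DIC
At pH 8.24: [H⁺]/K1 = 10^-2.38 = 0.0041687, K2/[H⁺] = 10^-0.82 = 0.15136
α₁ = 1/(1 + 0.0041687 + 0.15136) = 1/1.1555 = 0.8654; α₂ = α₁·K2/[H⁺] = 0.1310
α₁ + 2α₂ = 1.1274
CA = 1.1274 × 2.12 = 2.39 mmol/kg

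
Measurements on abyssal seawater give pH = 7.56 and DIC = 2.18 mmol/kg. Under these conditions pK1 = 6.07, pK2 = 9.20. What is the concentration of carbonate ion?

α₂ = 1 / (1 + [H⁺]/K2 + [H⁺]²/(K1K2)) = 1 / (1 + 10^+1.64 + 10^+0.15)
   = 1 / (1 + 43.652 + 1.4125) = 1/46.064 = 0.02171
[CO3²⁻] = α₂ × DIC = 0.02171 × 2.18 = 0.0473 mmol/kg

[CO3²⁻] = 0.0473 mmol/kg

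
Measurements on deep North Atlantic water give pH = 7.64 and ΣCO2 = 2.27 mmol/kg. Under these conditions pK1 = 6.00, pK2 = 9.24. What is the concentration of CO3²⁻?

α₂ = 1 / (1 + [H⁺]/K2 + [H⁺]²/(K1K2)) = 1 / (1 + 10^+1.60 + 10^-0.04)
   = 1 / (1 + 39.811 + 0.91201) = 1/41.723 = 0.02397
[CO3²⁻] = α₂ × DIC = 0.02397 × 2.27 = 0.0544 mmol/kg

[CO3²⁻] = 0.0544 mmol/kg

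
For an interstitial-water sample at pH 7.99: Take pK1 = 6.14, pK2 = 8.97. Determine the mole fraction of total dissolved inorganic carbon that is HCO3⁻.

α₁ = 0.894

α₁ = 1 / (1 + [H⁺]/K1 + K2/[H⁺]) = 1 / (1 + 10^-1.85 + 10^-0.98)
   = 1 / (1 + 0.014125 + 0.10471) = 1/1.1188 = 0.8938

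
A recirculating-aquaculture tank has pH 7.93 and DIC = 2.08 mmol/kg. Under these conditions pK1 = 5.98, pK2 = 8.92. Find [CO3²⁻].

[CO3²⁻] = 0.191 mmol/kg

α₂ = 1 / (1 + [H⁺]/K2 + [H⁺]²/(K1K2)) = 1 / (1 + 10^+0.99 + 10^-0.96)
   = 1 / (1 + 9.7724 + 0.10965) = 1/10.882 = 0.09189
[CO3²⁻] = α₂ × DIC = 0.09189 × 2.08 = 0.191 mmol/kg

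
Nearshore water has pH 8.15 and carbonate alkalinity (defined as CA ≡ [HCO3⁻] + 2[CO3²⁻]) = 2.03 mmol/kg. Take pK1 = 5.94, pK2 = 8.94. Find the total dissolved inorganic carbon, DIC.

CA = [HCO3⁻] + 2[CO3²⁻] = (α₁ + 2α₂)·DIC
At pH 8.15: [H⁺]/K1 = 10^-2.21 = 0.0061660, K2/[H⁺] = 10^-0.79 = 0.16218
α₁ = 1/(1 + 0.0061660 + 0.16218) = 1/1.1683 = 0.8559; α₂ = α₁·K2/[H⁺] = 0.1388
α₁ + 2α₂ = 1.1335
DIC = CA / (α₁ + 2α₂) = 2.03 / 1.1335 = 1.79 mmol/kg

DIC = 1.79 mmol/kg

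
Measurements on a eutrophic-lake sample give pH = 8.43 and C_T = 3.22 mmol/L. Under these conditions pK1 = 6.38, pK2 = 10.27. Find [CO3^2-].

[CO3²⁻] = 0.0455 mmol/L

α₂ = 1 / (1 + [H⁺]/K2 + [H⁺]²/(K1K2)) = 1 / (1 + 10^+1.84 + 10^-0.21)
   = 1 / (1 + 69.183 + 0.61660) = 1/70.800 = 0.01412
[CO3²⁻] = α₂ × DIC = 0.01412 × 3.22 = 0.0455 mmol/L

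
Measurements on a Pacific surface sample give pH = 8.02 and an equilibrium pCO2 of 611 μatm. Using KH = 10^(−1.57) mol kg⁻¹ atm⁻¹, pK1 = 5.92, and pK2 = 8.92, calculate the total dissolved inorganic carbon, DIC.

[CO2*] = KH · pCO2 = 10^(−1.57) × 611×10^-6 = 1.645×10^-5 mol/kg
α₀ = 1/(1 + K1/[H⁺] + K1K2/[H⁺]²) = 1/(1 + 10^+2.10 + 10^+1.20) = 0.007006
DIC = [CO2*]/α₀ = 1.645×10^-5 / 0.007006 = 2.35 mmol/kg

DIC = 2.35 mmol/kg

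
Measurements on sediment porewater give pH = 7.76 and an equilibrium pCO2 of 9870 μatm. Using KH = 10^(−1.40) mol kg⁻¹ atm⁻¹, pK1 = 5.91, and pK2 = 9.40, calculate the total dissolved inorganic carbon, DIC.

[CO2*] = KH · pCO2 = 10^(−1.40) × 9870×10^-6 = 3.929×10^-4 mol/kg
α₀ = 1/(1 + K1/[H⁺] + K1K2/[H⁺]²) = 1/(1 + 10^+1.85 + 10^+0.21) = 0.01362
DIC = [CO2*]/α₀ = 3.929×10^-4 / 0.01362 = 28.8 mmol/kg

DIC = 28.8 mmol/kg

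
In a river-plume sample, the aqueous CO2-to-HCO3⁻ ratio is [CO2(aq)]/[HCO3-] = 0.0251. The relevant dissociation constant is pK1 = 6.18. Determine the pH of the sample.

pH = 7.78

From K1 = [H⁺][HCO3-]/[CO2(aq)]:  pH = pK1 − log₁₀([CO2(aq)]/[HCO3-])
log₁₀(0.0251) = -1.600
pH = 6.18 − (-1.600) = 7.78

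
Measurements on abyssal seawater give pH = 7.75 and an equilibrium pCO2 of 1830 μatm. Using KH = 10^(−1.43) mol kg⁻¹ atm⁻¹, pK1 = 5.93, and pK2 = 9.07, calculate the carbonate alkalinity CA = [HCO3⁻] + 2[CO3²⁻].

[CO2*] = KH · pCO2 = 10^(−1.43) × 1830×10^-6 = 6.799×10^-5 mol/kg
α₀ = 1/(1 + K1/[H⁺] + K1K2/[H⁺]²) = 1/(1 + 10^+1.82 + 10^+0.50) = 0.01424
DIC = [CO2*]/α₀ = 6.799×10^-5 / 0.01424 = 4.775 mmol/kg
CA = (α₁ + 2α₂)·DIC = (0.9407 + 2×0.04503) × 4.775 = 4.92 mmol/kg

CA = 4.92 mmol/kg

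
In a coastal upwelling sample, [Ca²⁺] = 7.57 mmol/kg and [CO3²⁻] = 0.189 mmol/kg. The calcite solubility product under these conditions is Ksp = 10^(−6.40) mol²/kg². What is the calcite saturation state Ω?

Ksp = 10^(−6.40) = 3.981×10^-7
Ω = [Ca²⁺][CO3²⁻]/Ksp = (7.57×10^-3)(0.189×10^-3) / 3.981×10^-7 = 3.59

Ω = 3.59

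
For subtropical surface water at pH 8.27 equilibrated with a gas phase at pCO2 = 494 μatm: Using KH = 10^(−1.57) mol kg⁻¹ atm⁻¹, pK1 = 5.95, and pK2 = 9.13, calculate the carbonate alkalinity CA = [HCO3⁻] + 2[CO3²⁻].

[CO2*] = KH · pCO2 = 10^(−1.57) × 494×10^-6 = 1.330×10^-5 mol/kg
α₀ = 1/(1 + K1/[H⁺] + K1K2/[H⁺]²) = 1/(1 + 10^+2.32 + 10^+1.46) = 0.004188
DIC = [CO2*]/α₀ = 1.330×10^-5 / 0.004188 = 3.175 mmol/kg
CA = (α₁ + 2α₂)·DIC = (0.8750 + 2×0.1208) × 3.175 = 3.54 mmol/kg

CA = 3.54 mmol/kg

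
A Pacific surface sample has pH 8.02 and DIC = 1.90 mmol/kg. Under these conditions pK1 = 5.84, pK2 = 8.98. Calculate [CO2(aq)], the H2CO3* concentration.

[CO2*] = 11.2 μmol/kg

α₀ = 1 / (1 + K1/[H⁺] + K1K2/[H⁺]²) = 1 / (1 + 10^+2.18 + 10^+1.22)
   = 1 / (1 + 151.36 + 16.596) = 1/168.95 = 0.005919
[CO2*] = α₀ × DIC = 0.005919 × 1.90 = 0.0112 mmol/kg = 11.2 μmol/kg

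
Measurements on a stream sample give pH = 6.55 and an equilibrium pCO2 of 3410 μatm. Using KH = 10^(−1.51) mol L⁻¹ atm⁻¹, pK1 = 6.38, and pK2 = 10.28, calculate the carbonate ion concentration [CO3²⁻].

[CO2*] = KH · pCO2 = 10^(−1.51) × 3410×10^-6 = 1.054×10^-4 mol/L
α₀ = 1/(1 + K1/[H⁺] + K1K2/[H⁺]²) = 1/(1 + 10^+0.17 + 10^-3.56) = 0.4033
DIC = [CO2*]/α₀ = 1.054×10^-4 / 0.4033 = 0.2613 mmol/L
[CO3²⁻] = α₂·DIC; α₂ = 0.0001111, so [CO3²⁻] = 0.0001111 × 0.2613 = 2.90×10^-5 mmol/L = 0.0290 μmol/L

[CO3²⁻] = 0.0290 μmol/L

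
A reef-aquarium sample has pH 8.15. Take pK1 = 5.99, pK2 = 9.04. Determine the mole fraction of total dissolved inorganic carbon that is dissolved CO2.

α₀ = 1 / (1 + K1/[H⁺] + K1K2/[H⁺]²) = 1 / (1 + 10^+2.16 + 10^+1.27)
   = 1 / (1 + 144.54 + 18.621) = 1/164.16 = 0.006091

α₀ = 0.00609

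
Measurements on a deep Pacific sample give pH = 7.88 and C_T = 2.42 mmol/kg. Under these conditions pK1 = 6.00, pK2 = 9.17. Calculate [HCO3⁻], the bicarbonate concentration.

[HCO3⁻] = 2.27 mmol/kg

α₁ = 1 / (1 + [H⁺]/K1 + K2/[H⁺]) = 1 / (1 + 10^-1.88 + 10^-1.29)
   = 1 / (1 + 0.013183 + 0.051286) = 1/1.0645 = 0.9394
[HCO3⁻] = α₁ × DIC = 0.9394 × 2.42 = 2.27 mmol/kg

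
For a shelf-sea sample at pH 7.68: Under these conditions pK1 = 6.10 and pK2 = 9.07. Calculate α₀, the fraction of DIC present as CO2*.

α₀ = 0.0247

α₀ = 1 / (1 + K1/[H⁺] + K1K2/[H⁺]²) = 1 / (1 + 10^+1.58 + 10^+0.19)
   = 1 / (1 + 38.019 + 1.5488) = 1/40.568 = 0.02465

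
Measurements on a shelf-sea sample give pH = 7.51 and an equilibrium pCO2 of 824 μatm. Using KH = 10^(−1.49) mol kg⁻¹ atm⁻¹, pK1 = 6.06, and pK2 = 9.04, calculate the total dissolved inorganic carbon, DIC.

[CO2*] = KH · pCO2 = 10^(−1.49) × 824×10^-6 = 2.666×10^-5 mol/kg
α₀ = 1/(1 + K1/[H⁺] + K1K2/[H⁺]²) = 1/(1 + 10^+1.45 + 10^-0.08) = 0.03332
DIC = [CO2*]/α₀ = 2.666×10^-5 / 0.03332 = 0.800 mmol/kg

DIC = 0.800 mmol/kg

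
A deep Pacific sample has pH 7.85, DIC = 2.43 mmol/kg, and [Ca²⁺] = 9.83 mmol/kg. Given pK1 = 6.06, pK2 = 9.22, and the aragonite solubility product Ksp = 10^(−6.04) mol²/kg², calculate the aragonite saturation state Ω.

α₂ = 1 / (1 + [H⁺]/K2 + [H⁺]²/(K1K2)) = 1 / (1 + 10^+1.37 + 10^-0.42)
   = 1 / (1 + 23.442 + 0.38019) = 1/24.822 = 0.04029
[CO3²⁻] = α₂ × DIC = 0.04029 × 2.43 = 0.09790 mmol/kg
Ksp = 10^(−6.04) = 9.120×10^-7
Ω = [Ca²⁺][CO3²⁻]/Ksp = (9.83×10^-3)(9.790×10^-5) / 9.120×10^-7 = 1.06

Ω = 1.06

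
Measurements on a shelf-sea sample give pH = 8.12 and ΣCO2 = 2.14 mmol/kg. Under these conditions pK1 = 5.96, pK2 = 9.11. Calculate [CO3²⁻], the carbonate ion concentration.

[CO3²⁻] = 0.197 mmol/kg

α₂ = 1 / (1 + [H⁺]/K2 + [H⁺]²/(K1K2)) = 1 / (1 + 10^+0.99 + 10^-1.17)
   = 1 / (1 + 9.7724 + 0.067608) = 1/10.840 = 0.09225
[CO3²⁻] = α₂ × DIC = 0.09225 × 2.14 = 0.197 mmol/kg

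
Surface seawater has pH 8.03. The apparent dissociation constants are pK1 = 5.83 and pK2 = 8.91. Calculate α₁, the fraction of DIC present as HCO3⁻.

α₁ = 0.879

α₁ = 1 / (1 + [H⁺]/K1 + K2/[H⁺]) = 1 / (1 + 10^-2.20 + 10^-0.88)
   = 1 / (1 + 0.0063096 + 0.13183) = 1/1.1381 = 0.8786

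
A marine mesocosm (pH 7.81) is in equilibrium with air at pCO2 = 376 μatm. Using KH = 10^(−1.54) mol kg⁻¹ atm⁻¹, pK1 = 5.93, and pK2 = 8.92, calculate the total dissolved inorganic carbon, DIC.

[CO2*] = KH · pCO2 = 10^(−1.54) × 376×10^-6 = 1.084×10^-5 mol/kg
α₀ = 1/(1 + K1/[H⁺] + K1K2/[H⁺]²) = 1/(1 + 10^+1.88 + 10^+0.77) = 0.01209
DIC = [CO2*]/α₀ = 1.084×10^-5 / 0.01209 = 0.897 mmol/kg

DIC = 0.897 mmol/kg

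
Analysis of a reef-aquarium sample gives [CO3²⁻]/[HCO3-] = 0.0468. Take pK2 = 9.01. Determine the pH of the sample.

From K2 = [H⁺][CO3²⁻]/[HCO3-]:  pH = pK2 + log₁₀([CO3²⁻]/[HCO3-])
log₁₀(0.0468) = -1.330
pH = 9.01 + (-1.330) = 7.68

pH = 7.68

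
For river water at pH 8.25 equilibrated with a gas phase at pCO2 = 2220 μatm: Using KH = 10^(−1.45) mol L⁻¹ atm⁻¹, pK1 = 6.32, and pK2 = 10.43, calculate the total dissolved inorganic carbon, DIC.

[CO2*] = KH · pCO2 = 10^(−1.45) × 2220×10^-6 = 7.877×10^-5 mol/L
α₀ = 1/(1 + K1/[H⁺] + K1K2/[H⁺]²) = 1/(1 + 10^+1.93 + 10^-0.25) = 0.01154
DIC = [CO2*]/α₀ = 7.877×10^-5 / 0.01154 = 6.83 mmol/L

DIC = 6.83 mmol/L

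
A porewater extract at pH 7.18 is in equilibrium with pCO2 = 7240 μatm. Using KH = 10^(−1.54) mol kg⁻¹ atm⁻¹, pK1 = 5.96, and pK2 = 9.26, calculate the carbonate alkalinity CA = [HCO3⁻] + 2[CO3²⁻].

[CO2*] = KH · pCO2 = 10^(−1.54) × 7240×10^-6 = 2.088×10^-4 mol/kg
α₀ = 1/(1 + K1/[H⁺] + K1K2/[H⁺]²) = 1/(1 + 10^+1.22 + 10^-0.86) = 0.05639
DIC = [CO2*]/α₀ = 2.088×10^-4 / 0.05639 = 3.703 mmol/kg
CA = (α₁ + 2α₂)·DIC = (0.9358 + 2×0.007784) × 3.703 = 3.52 mmol/kg

CA = 3.52 mmol/kg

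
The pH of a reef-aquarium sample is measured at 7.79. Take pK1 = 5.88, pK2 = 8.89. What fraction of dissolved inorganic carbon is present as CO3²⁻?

α₂ = 0.0728

α₂ = 1 / (1 + [H⁺]/K2 + [H⁺]²/(K1K2)) = 1 / (1 + 10^+1.10 + 10^-0.81)
   = 1 / (1 + 12.589 + 0.15488) = 1/13.744 = 0.07276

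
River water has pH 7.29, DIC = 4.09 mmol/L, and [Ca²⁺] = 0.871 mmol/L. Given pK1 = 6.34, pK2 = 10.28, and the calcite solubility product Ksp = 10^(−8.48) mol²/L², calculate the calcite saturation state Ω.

Ω = 0.989

α₂ = 1 / (1 + [H⁺]/K2 + [H⁺]²/(K1K2)) = 1 / (1 + 10^+2.99 + 10^+2.04)
   = 1 / (1 + 977.24 + 109.65) = 1/1087.9 = 0.0009192
[CO3²⁻] = α₂ × DIC = 0.0009192 × 4.09 = 0.003760 mmol/L = 3.760 μmol/L
Ksp = 10^(−8.48) = 3.311×10^-9
Ω = [Ca²⁺][CO3²⁻]/Ksp = (0.871×10^-3)(3.760×10^-6) / 3.311×10^-9 = 0.989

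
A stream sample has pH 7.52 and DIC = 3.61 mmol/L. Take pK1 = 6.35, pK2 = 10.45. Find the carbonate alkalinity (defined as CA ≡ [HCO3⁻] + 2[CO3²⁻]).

CA = 3.39 mmol/L

CA = [HCO3⁻] + 2[CO3²⁻] = (α₁ + 2α₂)·DIC
At pH 7.52: [H⁺]/K1 = 10^-1.17 = 0.067608, K2/[H⁺] = 10^-2.93 = 0.0011749
α₁ = 1/(1 + 0.067608 + 0.0011749) = 1/1.0688 = 0.9356; α₂ = α₁·K2/[H⁺] = 0.001099
α₁ + 2α₂ = 0.9378
CA = 0.9378 × 3.61 = 3.39 mmol/L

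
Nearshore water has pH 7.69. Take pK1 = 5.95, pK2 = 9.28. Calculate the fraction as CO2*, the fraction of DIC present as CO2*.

α₀ = 1 / (1 + K1/[H⁺] + K1K2/[H⁺]²) = 1 / (1 + 10^+1.74 + 10^+0.15)
   = 1 / (1 + 54.954 + 1.4125) = 1/57.367 = 0.01743

α₀ = 0.0174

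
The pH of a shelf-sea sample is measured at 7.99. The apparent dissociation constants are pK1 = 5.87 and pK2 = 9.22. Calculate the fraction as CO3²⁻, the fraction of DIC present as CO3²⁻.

α₂ = 1 / (1 + [H⁺]/K2 + [H⁺]²/(K1K2)) = 1 / (1 + 10^+1.23 + 10^-0.89)
   = 1 / (1 + 16.982 + 0.12882) = 1/18.111 = 0.05521

α₂ = 0.0552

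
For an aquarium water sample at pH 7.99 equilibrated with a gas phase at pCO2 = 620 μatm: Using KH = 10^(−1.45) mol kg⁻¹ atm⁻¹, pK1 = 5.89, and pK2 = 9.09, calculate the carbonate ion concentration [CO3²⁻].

[CO3²⁻] = 0.220 mmol/kg

[CO2*] = KH · pCO2 = 10^(−1.45) × 620×10^-6 = 2.200×10^-5 mol/kg
α₀ = 1/(1 + K1/[H⁺] + K1K2/[H⁺]²) = 1/(1 + 10^+2.10 + 10^+1.00) = 0.007305
DIC = [CO2*]/α₀ = 2.200×10^-5 / 0.007305 = 3.011 mmol/kg
[CO3²⁻] = α₂·DIC; α₂ = 0.07305, so [CO3²⁻] = 0.07305 × 3.011 = 0.220 mmol/kg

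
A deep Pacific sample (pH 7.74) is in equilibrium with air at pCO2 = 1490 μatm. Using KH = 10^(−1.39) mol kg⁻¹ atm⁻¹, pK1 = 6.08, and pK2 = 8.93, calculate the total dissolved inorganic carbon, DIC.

DIC = 3.01 mmol/kg

[CO2*] = KH · pCO2 = 10^(−1.39) × 1490×10^-6 = 6.070×10^-5 mol/kg
α₀ = 1/(1 + K1/[H⁺] + K1K2/[H⁺]²) = 1/(1 + 10^+1.66 + 10^+0.47) = 0.02014
DIC = [CO2*]/α₀ = 6.070×10^-5 / 0.02014 = 3.01 mmol/kg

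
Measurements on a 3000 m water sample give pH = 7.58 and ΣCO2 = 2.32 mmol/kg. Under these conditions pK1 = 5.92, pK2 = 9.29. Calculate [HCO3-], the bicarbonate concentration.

α₁ = 1 / (1 + [H⁺]/K1 + K2/[H⁺]) = 1 / (1 + 10^-1.66 + 10^-1.71)
   = 1 / (1 + 0.021878 + 0.019498) = 1/1.0414 = 0.9603
[HCO3⁻] = α₁ × DIC = 0.9603 × 2.32 = 2.23 mmol/kg

[HCO3⁻] = 2.23 mmol/kg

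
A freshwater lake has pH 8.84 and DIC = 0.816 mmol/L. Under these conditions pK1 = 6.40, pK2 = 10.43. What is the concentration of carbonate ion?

[CO3²⁻] = 0.0204 mmol/L

α₂ = 1 / (1 + [H⁺]/K2 + [H⁺]²/(K1K2)) = 1 / (1 + 10^+1.59 + 10^-0.85)
   = 1 / (1 + 38.905 + 0.14125) = 1/40.046 = 0.02497
[CO3²⁻] = α₂ × DIC = 0.02497 × 0.816 = 0.0204 mmol/L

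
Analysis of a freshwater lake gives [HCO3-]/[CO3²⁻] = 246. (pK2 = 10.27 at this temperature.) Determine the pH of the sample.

From K2 = [H⁺][CO3²⁻]/[HCO3-]:  pH = pK2 − log₁₀([HCO3-]/[CO3²⁻])
log₁₀(246) = +2.391
pH = 10.27 − (+2.391) = 7.88

pH = 7.88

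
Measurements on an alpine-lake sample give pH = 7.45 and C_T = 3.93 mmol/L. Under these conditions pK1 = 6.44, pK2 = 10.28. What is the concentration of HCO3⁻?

α₁ = 1 / (1 + [H⁺]/K1 + K2/[H⁺]) = 1 / (1 + 10^-1.01 + 10^-2.83)
   = 1 / (1 + 0.097724 + 0.0014791) = 1/1.0992 = 0.9098
[HCO3⁻] = α₁ × DIC = 0.9098 × 3.93 = 3.58 mmol/L

[HCO3⁻] = 3.58 mmol/L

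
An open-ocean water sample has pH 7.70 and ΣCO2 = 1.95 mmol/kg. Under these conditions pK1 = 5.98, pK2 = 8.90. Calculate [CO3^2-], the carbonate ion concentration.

α₂ = 1 / (1 + [H⁺]/K2 + [H⁺]²/(K1K2)) = 1 / (1 + 10^+1.20 + 10^-0.52)
   = 1 / (1 + 15.849 + 0.30200) = 1/17.151 = 0.05831
[CO3²⁻] = α₂ × DIC = 0.05831 × 1.95 = 0.114 mmol/kg

[CO3²⁻] = 0.114 mmol/kg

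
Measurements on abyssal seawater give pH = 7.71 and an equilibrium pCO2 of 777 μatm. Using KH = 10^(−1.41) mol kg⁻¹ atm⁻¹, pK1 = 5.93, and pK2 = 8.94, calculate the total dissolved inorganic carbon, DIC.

[CO2*] = KH · pCO2 = 10^(−1.41) × 777×10^-6 = 3.023×10^-5 mol/kg
α₀ = 1/(1 + K1/[H⁺] + K1K2/[H⁺]²) = 1/(1 + 10^+1.78 + 10^+0.55) = 0.01543
DIC = [CO2*]/α₀ = 3.023×10^-5 / 0.01543 = 1.96 mmol/kg

DIC = 1.96 mmol/kg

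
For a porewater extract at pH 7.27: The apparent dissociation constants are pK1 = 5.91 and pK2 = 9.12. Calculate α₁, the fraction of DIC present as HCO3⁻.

α₁ = 0.945

α₁ = 1 / (1 + [H⁺]/K1 + K2/[H⁺]) = 1 / (1 + 10^-1.36 + 10^-1.85)
   = 1 / (1 + 0.043652 + 0.014125) = 1/1.0578 = 0.9454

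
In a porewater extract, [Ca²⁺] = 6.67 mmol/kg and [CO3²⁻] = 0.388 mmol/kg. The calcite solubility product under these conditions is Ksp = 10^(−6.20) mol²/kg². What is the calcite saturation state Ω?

Ω = 4.10

Ksp = 10^(−6.20) = 6.310×10^-7
Ω = [Ca²⁺][CO3²⁻]/Ksp = (6.67×10^-3)(0.388×10^-3) / 6.310×10^-7 = 4.10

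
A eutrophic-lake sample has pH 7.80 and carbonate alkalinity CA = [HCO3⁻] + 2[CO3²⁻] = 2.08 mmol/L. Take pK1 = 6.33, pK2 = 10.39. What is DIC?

CA = [HCO3⁻] + 2[CO3²⁻] = (α₁ + 2α₂)·DIC
At pH 7.80: [H⁺]/K1 = 10^-1.47 = 0.033884, K2/[H⁺] = 10^-2.59 = 0.0025704
α₁ = 1/(1 + 0.033884 + 0.0025704) = 1/1.0365 = 0.9648; α₂ = α₁·K2/[H⁺] = 0.002480
α₁ + 2α₂ = 0.9698
DIC = CA / (α₁ + 2α₂) = 2.08 / 0.9698 = 2.14 mmol/L

DIC = 2.14 mmol/L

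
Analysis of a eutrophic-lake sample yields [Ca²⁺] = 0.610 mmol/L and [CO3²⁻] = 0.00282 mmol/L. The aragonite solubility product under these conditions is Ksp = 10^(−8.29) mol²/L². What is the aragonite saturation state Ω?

Ksp = 10^(−8.29) = 5.129×10^-9
Ω = [Ca²⁺][CO3²⁻]/Ksp = (0.610×10^-3)(0.00282×10^-3) / 5.129×10^-9 = 0.335

Ω = 0.335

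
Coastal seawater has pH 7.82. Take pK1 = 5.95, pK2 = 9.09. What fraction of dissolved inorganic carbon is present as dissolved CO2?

α₀ = 1 / (1 + K1/[H⁺] + K1K2/[H⁺]²) = 1 / (1 + 10^+1.87 + 10^+0.60)
   = 1 / (1 + 74.131 + 3.9811) = 1/79.112 = 0.01264

α₀ = 0.0126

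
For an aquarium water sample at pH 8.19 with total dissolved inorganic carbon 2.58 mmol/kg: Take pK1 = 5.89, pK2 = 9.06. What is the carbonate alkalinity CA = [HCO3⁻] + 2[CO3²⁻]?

CA = 2.87 mmol/kg

CA = [HCO3⁻] + 2[CO3²⁻] = (α₁ + 2α₂)·DIC
At pH 8.19: [H⁺]/K1 = 10^-2.30 = 0.0050119, K2/[H⁺] = 10^-0.87 = 0.13490
α₁ = 1/(1 + 0.0050119 + 0.13490) = 1/1.1399 = 0.8773; α₂ = α₁·K2/[H⁺] = 0.1183
α₁ + 2α₂ = 1.1139
CA = 1.1139 × 2.58 = 2.87 mmol/kg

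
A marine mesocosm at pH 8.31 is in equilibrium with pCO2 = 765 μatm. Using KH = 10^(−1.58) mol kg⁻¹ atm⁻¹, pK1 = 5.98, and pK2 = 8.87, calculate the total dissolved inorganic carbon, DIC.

DIC = 5.51 mmol/kg

[CO2*] = KH · pCO2 = 10^(−1.58) × 765×10^-6 = 2.012×10^-5 mol/kg
α₀ = 1/(1 + K1/[H⁺] + K1K2/[H⁺]²) = 1/(1 + 10^+2.33 + 10^+1.77) = 0.003654
DIC = [CO2*]/α₀ = 2.012×10^-5 / 0.003654 = 5.51 mmol/kg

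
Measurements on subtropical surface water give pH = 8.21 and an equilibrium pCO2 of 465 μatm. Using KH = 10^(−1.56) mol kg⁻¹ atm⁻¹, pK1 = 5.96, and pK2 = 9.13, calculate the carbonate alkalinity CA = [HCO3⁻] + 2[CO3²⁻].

[CO2*] = KH · pCO2 = 10^(−1.56) × 465×10^-6 = 1.281×10^-5 mol/kg
α₀ = 1/(1 + K1/[H⁺] + K1K2/[H⁺]²) = 1/(1 + 10^+2.25 + 10^+1.33) = 0.004995
DIC = [CO2*]/α₀ = 1.281×10^-5 / 0.004995 = 2.564 mmol/kg
CA = (α₁ + 2α₂)·DIC = (0.8882 + 2×0.1068) × 2.564 = 2.83 mmol/kg

CA = 2.83 mmol/kg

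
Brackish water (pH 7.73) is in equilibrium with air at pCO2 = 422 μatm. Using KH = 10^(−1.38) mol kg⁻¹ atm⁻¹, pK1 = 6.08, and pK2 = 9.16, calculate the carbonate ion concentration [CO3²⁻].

[CO3²⁻] = 0.0292 mmol/kg

[CO2*] = KH · pCO2 = 10^(−1.38) × 422×10^-6 = 1.759×10^-5 mol/kg
α₀ = 1/(1 + K1/[H⁺] + K1K2/[H⁺]²) = 1/(1 + 10^+1.65 + 10^+0.22) = 0.02113
DIC = [CO2*]/α₀ = 1.759×10^-5 / 0.02113 = 0.8326 mmol/kg
[CO3²⁻] = α₂·DIC; α₂ = 0.03507, so [CO3²⁻] = 0.03507 × 0.8326 = 0.0292 mmol/kg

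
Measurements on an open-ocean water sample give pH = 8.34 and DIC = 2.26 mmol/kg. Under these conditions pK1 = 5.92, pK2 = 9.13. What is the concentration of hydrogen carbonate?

α₁ = 1 / (1 + [H⁺]/K1 + K2/[H⁺]) = 1 / (1 + 10^-2.42 + 10^-0.79)
   = 1 / (1 + 0.0038019 + 0.16218) = 1/1.1660 = 0.8576
[HCO3⁻] = α₁ × DIC = 0.8576 × 2.26 = 1.94 mmol/kg

[HCO3⁻] = 1.94 mmol/kg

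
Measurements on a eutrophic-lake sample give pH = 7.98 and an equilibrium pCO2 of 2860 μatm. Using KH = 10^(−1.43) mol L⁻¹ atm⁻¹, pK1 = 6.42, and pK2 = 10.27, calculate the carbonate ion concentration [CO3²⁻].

[CO2*] = KH · pCO2 = 10^(−1.43) × 2860×10^-6 = 1.063×10^-4 mol/L
α₀ = 1/(1 + K1/[H⁺] + K1K2/[H⁺]²) = 1/(1 + 10^+1.56 + 10^-0.73) = 0.02667
DIC = [CO2*]/α₀ = 1.063×10^-4 / 0.02667 = 3.984 mmol/L
[CO3²⁻] = α₂·DIC; α₂ = 0.004966, so [CO3²⁻] = 0.004966 × 3.984 = 0.0198 mmol/L = 19.8 μmol/L

[CO3²⁻] = 19.8 μmol/L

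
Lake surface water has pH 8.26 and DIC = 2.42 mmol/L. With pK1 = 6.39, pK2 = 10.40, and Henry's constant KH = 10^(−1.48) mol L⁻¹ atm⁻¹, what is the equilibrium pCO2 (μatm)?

α₀ = 1 / (1 + K1/[H⁺] + K1K2/[H⁺]²) = 1 / (1 + 10^+1.87 + 10^-0.27)
   = 1 / (1 + 74.131 + 0.53703) = 1/75.668 = 0.01322
[CO2*] = α₀ × DIC = 0.01322 × 2.42 = 0.03198 mmol/L
pCO2 = [CO2*]/KH = 3.198×10^-5 / 3.311×10^-2 = 966 μatm

pCO2 = 966 μatm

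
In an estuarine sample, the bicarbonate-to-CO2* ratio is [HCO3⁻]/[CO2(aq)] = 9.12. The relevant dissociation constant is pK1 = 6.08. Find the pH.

pH = 7.04

From K1 = [H⁺][HCO3⁻]/[CO2(aq)]:  pH = pK1 + log₁₀([HCO3⁻]/[CO2(aq)])
log₁₀(9.12) = +0.960
pH = 6.08 + (+0.960) = 7.04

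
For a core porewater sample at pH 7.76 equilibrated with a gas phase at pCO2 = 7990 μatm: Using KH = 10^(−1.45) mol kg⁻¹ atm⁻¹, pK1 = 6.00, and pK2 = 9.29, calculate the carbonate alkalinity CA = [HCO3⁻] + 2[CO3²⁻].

[CO2*] = KH · pCO2 = 10^(−1.45) × 7990×10^-6 = 2.835×10^-4 mol/kg
α₀ = 1/(1 + K1/[H⁺] + K1K2/[H⁺]²) = 1/(1 + 10^+1.76 + 10^+0.23) = 0.01660
DIC = [CO2*]/α₀ = 2.835×10^-4 / 0.01660 = 17.08 mmol/kg
CA = (α₁ + 2α₂)·DIC = (0.9552 + 2×0.02819) × 17.08 = 17.3 mmol/kg

CA = 17.3 mmol/kg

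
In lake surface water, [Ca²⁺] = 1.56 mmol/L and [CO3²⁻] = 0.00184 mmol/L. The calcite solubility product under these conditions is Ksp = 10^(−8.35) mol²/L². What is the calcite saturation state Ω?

Ksp = 10^(−8.35) = 4.467×10^-9
Ω = [Ca²⁺][CO3²⁻]/Ksp = (1.56×10^-3)(0.00184×10^-3) / 4.467×10^-9 = 0.643

Ω = 0.643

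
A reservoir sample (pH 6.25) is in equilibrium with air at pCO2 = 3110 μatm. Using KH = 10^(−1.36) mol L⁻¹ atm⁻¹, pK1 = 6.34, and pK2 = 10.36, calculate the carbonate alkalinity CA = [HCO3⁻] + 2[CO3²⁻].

[CO2*] = KH · pCO2 = 10^(−1.36) × 3110×10^-6 = 1.358×10^-4 mol/L
α₀ = 1/(1 + K1/[H⁺] + K1K2/[H⁺]²) = 1/(1 + 10^-0.09 + 10^-4.20) = 0.5516
DIC = [CO2*]/α₀ = 1.358×10^-4 / 0.5516 = 0.2461 mmol/L
CA = (α₁ + 2α₂)·DIC = (0.4484 + 2×3.480×10^-5) × 0.2461 = 0.110 mmol/L

CA = 0.110 mmol/L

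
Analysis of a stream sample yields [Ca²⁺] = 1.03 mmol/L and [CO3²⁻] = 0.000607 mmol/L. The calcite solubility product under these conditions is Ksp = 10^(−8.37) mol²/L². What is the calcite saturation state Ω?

Ksp = 10^(−8.37) = 4.266×10^-9
Ω = [Ca²⁺][CO3²⁻]/Ksp = (1.03×10^-3)(0.000607×10^-3) / 4.266×10^-9 = 0.147

Ω = 0.147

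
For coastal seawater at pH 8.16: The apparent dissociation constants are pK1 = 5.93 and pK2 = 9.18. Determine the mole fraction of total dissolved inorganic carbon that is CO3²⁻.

α₂ = 1 / (1 + [H⁺]/K2 + [H⁺]²/(K1K2)) = 1 / (1 + 10^+1.02 + 10^-1.21)
   = 1 / (1 + 10.471 + 0.061660) = 1/11.533 = 0.08671

α₂ = 0.0867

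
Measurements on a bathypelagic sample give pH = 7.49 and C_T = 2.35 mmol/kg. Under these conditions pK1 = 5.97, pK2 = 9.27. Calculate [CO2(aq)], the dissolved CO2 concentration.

α₀ = 1 / (1 + K1/[H⁺] + K1K2/[H⁺]²) = 1 / (1 + 10^+1.52 + 10^-0.26)
   = 1 / (1 + 33.113 + 0.54954) = 1/34.663 = 0.02885
[CO2*] = α₀ × DIC = 0.02885 × 2.35 = 0.0678 mmol/kg

[CO2*] = 0.0678 mmol/kg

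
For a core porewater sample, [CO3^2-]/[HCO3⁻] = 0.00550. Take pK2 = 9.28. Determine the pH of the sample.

pH = 7.02

From K2 = [H⁺][CO3^2-]/[HCO3⁻]:  pH = pK2 + log₁₀([CO3^2-]/[HCO3⁻])
log₁₀(0.00550) = -2.260
pH = 9.28 + (-2.260) = 7.02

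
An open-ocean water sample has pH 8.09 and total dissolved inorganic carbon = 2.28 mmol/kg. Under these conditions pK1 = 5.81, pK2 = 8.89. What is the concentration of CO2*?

[CO2*] = 10.3 μmol/kg

α₀ = 1 / (1 + K1/[H⁺] + K1K2/[H⁺]²) = 1 / (1 + 10^+2.28 + 10^+1.48)
   = 1 / (1 + 190.55 + 30.200) = 1/221.75 = 0.004510
[CO2*] = α₀ × DIC = 0.004510 × 2.28 = 0.0103 mmol/kg = 10.3 μmol/kg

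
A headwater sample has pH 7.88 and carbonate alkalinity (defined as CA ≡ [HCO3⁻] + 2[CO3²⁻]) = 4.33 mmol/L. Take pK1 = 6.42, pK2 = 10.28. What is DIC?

DIC = 4.46 mmol/L

CA = [HCO3⁻] + 2[CO3²⁻] = (α₁ + 2α₂)·DIC
At pH 7.88: [H⁺]/K1 = 10^-1.46 = 0.034674, K2/[H⁺] = 10^-2.40 = 0.0039811
α₁ = 1/(1 + 0.034674 + 0.0039811) = 1/1.0387 = 0.9628; α₂ = α₁·K2/[H⁺] = 0.003833
α₁ + 2α₂ = 0.9704
DIC = CA / (α₁ + 2α₂) = 4.33 / 0.9704 = 4.46 mmol/L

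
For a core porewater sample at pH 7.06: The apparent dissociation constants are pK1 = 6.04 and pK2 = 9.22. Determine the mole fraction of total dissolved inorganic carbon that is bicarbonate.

α₁ = 0.907

α₁ = 1 / (1 + [H⁺]/K1 + K2/[H⁺]) = 1 / (1 + 10^-1.02 + 10^-2.16)
   = 1 / (1 + 0.095499 + 0.0069183) = 1/1.1024 = 0.9071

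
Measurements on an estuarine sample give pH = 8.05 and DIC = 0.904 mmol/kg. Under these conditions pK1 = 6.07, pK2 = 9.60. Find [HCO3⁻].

α₁ = 1 / (1 + [H⁺]/K1 + K2/[H⁺]) = 1 / (1 + 10^-1.98 + 10^-1.55)
   = 1 / (1 + 0.010471 + 0.028184) = 1/1.0387 = 0.9628
[HCO3⁻] = α₁ × DIC = 0.9628 × 0.904 = 0.870 mmol/kg

[HCO3⁻] = 0.870 mmol/kg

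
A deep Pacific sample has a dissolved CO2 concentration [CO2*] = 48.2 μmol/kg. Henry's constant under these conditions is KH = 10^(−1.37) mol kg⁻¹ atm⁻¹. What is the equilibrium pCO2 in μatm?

pCO2 = 1130 μatm

KH = 10^(−1.37) = 4.266×10^-2 mol kg⁻¹ atm⁻¹
pCO2 = [CO2*]/KH = 48.2×10^-6 / 4.266×10^-2 = 1.13×10^-3 atm = 1130 μatm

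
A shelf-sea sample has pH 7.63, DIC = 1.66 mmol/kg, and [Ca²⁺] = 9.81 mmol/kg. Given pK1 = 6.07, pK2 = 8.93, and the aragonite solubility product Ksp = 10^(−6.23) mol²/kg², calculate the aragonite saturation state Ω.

Ω = 1.29

α₂ = 1 / (1 + [H⁺]/K2 + [H⁺]²/(K1K2)) = 1 / (1 + 10^+1.30 + 10^-0.26)
   = 1 / (1 + 19.953 + 0.54954) = 1/21.502 = 0.04651
[CO3²⁻] = α₂ × DIC = 0.04651 × 1.66 = 0.07720 mmol/kg
Ksp = 10^(−6.23) = 5.888×10^-7
Ω = [Ca²⁺][CO3²⁻]/Ksp = (9.81×10^-3)(7.720×10^-5) / 5.888×10^-7 = 1.29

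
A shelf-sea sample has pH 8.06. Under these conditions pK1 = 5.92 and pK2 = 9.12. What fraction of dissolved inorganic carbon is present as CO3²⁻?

α₂ = 0.0796

α₂ = 1 / (1 + [H⁺]/K2 + [H⁺]²/(K1K2)) = 1 / (1 + 10^+1.06 + 10^-1.08)
   = 1 / (1 + 11.482 + 0.083176) = 1/12.565 = 0.07959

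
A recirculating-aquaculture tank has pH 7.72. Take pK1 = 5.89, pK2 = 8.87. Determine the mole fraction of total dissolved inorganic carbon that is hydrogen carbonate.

α₁ = 0.921

α₁ = 1 / (1 + [H⁺]/K1 + K2/[H⁺]) = 1 / (1 + 10^-1.83 + 10^-1.15)
   = 1 / (1 + 0.014791 + 0.070795) = 1/1.0856 = 0.9212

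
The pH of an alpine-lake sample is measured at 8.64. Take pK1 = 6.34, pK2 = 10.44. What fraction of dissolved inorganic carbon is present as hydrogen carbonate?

α₁ = 1 / (1 + [H⁺]/K1 + K2/[H⁺]) = 1 / (1 + 10^-2.30 + 10^-1.80)
   = 1 / (1 + 0.0050119 + 0.015849) = 1/1.0209 = 0.9796

α₁ = 0.980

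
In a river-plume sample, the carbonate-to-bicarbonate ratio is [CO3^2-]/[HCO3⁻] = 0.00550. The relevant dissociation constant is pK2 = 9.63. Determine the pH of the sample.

From K2 = [H⁺][CO3^2-]/[HCO3⁻]:  pH = pK2 + log₁₀([CO3^2-]/[HCO3⁻])
log₁₀(0.00550) = -2.260
pH = 9.63 + (-2.260) = 7.37

pH = 7.37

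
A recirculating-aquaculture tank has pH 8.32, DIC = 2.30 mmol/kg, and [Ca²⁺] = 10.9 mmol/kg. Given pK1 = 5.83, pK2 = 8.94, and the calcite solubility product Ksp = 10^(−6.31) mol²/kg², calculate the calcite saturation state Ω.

Ω = 9.88

α₂ = 1 / (1 + [H⁺]/K2 + [H⁺]²/(K1K2)) = 1 / (1 + 10^+0.62 + 10^-1.87)
   = 1 / (1 + 4.1687 + 0.013490) = 1/5.1822 = 0.1930
[CO3²⁻] = α₂ × DIC = 0.1930 × 2.30 = 0.4438 mmol/kg
Ksp = 10^(−6.31) = 4.898×10^-7
Ω = [Ca²⁺][CO3²⁻]/Ksp = (10.9×10^-3)(4.438×10^-4) / 4.898×10^-7 = 9.88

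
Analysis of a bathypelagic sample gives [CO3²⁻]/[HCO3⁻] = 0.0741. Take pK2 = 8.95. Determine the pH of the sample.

From K2 = [H⁺][CO3²⁻]/[HCO3⁻]:  pH = pK2 + log₁₀([CO3²⁻]/[HCO3⁻])
log₁₀(0.0741) = -1.130
pH = 8.95 + (-1.130) = 7.82

pH = 7.82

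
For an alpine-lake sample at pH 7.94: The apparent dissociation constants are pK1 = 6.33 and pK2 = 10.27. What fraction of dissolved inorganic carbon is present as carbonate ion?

α₂ = 1 / (1 + [H⁺]/K2 + [H⁺]²/(K1K2)) = 1 / (1 + 10^+2.33 + 10^+0.72)
   = 1 / (1 + 213.80 + 5.2481) = 1/220.04 = 0.004545

α₂ = 0.00454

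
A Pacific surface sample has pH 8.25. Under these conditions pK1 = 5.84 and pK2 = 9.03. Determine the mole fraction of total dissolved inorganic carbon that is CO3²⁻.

α₂ = 0.142

α₂ = 1 / (1 + [H⁺]/K2 + [H⁺]²/(K1K2)) = 1 / (1 + 10^+0.78 + 10^-1.63)
   = 1 / (1 + 6.0256 + 0.023442) = 1/7.0490 = 0.1419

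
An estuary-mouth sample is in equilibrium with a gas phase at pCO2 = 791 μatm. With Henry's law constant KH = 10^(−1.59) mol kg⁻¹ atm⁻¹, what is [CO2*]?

KH = 10^(−1.59) = 2.570×10^-2 mol kg⁻¹ atm⁻¹
[CO2*] = KH · pCO2 = 2.570×10^-2 × 791×10^-6 atm = 2.03×10^-5 mol/kg

[CO2*] = 20.3 μmol/kg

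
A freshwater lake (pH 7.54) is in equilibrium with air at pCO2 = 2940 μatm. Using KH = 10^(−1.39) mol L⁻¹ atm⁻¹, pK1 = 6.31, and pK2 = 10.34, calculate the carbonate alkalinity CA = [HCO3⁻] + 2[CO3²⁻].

[CO2*] = KH · pCO2 = 10^(−1.39) × 2940×10^-6 = 1.198×10^-4 mol/L
α₀ = 1/(1 + K1/[H⁺] + K1K2/[H⁺]²) = 1/(1 + 10^+1.23 + 10^-1.57) = 0.05553
DIC = [CO2*]/α₀ = 1.198×10^-4 / 0.05553 = 2.157 mmol/L
CA = (α₁ + 2α₂)·DIC = (0.9430 + 2×0.001495) × 2.157 = 2.04 mmol/L

CA = 2.04 mmol/L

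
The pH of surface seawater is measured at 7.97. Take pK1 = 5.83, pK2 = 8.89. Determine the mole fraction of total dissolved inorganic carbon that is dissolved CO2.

α₀ = 0.00643

α₀ = 1 / (1 + K1/[H⁺] + K1K2/[H⁺]²) = 1 / (1 + 10^+2.14 + 10^+1.22)
   = 1 / (1 + 138.04 + 16.596) = 1/155.63 = 0.006425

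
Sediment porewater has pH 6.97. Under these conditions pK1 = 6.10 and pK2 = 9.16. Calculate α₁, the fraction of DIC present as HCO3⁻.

α₁ = 0.876

α₁ = 1 / (1 + [H⁺]/K1 + K2/[H⁺]) = 1 / (1 + 10^-0.87 + 10^-2.19)
   = 1 / (1 + 0.13490 + 0.0064565) = 1/1.1414 = 0.8762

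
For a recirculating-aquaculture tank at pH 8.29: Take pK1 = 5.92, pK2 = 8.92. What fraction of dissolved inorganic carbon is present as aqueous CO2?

α₀ = 1 / (1 + K1/[H⁺] + K1K2/[H⁺]²) = 1 / (1 + 10^+2.37 + 10^+1.74)
   = 1 / (1 + 234.42 + 54.954) = 1/290.38 = 0.003444

α₀ = 0.00344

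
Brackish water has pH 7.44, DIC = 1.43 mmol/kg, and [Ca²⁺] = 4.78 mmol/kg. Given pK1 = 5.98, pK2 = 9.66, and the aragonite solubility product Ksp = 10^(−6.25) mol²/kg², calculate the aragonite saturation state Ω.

α₂ = 1 / (1 + [H⁺]/K2 + [H⁺]²/(K1K2)) = 1 / (1 + 10^+2.22 + 10^+0.76)
   = 1 / (1 + 165.96 + 5.7544) = 1/172.71 = 0.005790
[CO3²⁻] = α₂ × DIC = 0.005790 × 1.43 = 0.008280 mmol/kg = 8.280 μmol/kg
Ksp = 10^(−6.25) = 5.623×10^-7
Ω = [Ca²⁺][CO3²⁻]/Ksp = (4.78×10^-3)(8.280×10^-6) / 5.623×10^-7 = 0.0704

Ω = 0.0704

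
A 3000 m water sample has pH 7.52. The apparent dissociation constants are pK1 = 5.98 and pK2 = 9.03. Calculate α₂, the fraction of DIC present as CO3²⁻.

α₂ = 1 / (1 + [H⁺]/K2 + [H⁺]²/(K1K2)) = 1 / (1 + 10^+1.51 + 10^-0.03)
   = 1 / (1 + 32.359 + 0.93325) = 1/34.293 = 0.02916

α₂ = 0.0292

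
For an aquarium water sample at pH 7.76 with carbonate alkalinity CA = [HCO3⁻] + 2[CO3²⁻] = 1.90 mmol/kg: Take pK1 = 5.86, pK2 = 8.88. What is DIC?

DIC = 1.80 mmol/kg

CA = [HCO3⁻] + 2[CO3²⁻] = (α₁ + 2α₂)·DIC
At pH 7.76: [H⁺]/K1 = 10^-1.90 = 0.012589, K2/[H⁺] = 10^-1.12 = 0.075858
α₁ = 1/(1 + 0.012589 + 0.075858) = 1/1.0884 = 0.9187; α₂ = α₁·K2/[H⁺] = 0.06969
α₁ + 2α₂ = 1.0581
DIC = CA / (α₁ + 2α₂) = 1.90 / 1.0581 = 1.80 mmol/kg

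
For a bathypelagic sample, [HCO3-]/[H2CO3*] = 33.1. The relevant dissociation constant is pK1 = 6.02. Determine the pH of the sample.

From K1 = [H⁺][HCO3-]/[H2CO3*]:  pH = pK1 + log₁₀([HCO3-]/[H2CO3*])
log₁₀(33.1) = +1.520
pH = 6.02 + (+1.520) = 7.54

pH = 7.54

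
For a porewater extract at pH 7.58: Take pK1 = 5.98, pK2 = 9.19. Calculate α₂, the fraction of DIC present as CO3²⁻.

α₂ = 1 / (1 + [H⁺]/K2 + [H⁺]²/(K1K2)) = 1 / (1 + 10^+1.61 + 10^+0.01)
   = 1 / (1 + 40.738 + 1.0233) = 1/42.761 = 0.02339

α₂ = 0.0234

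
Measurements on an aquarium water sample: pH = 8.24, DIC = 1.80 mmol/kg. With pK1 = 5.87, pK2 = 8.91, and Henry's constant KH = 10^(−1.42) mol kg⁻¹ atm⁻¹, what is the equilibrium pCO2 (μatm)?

α₀ = 1 / (1 + K1/[H⁺] + K1K2/[H⁺]²) = 1 / (1 + 10^+2.37 + 10^+1.70)
   = 1 / (1 + 234.42 + 50.119) = 1/285.54 = 0.003502
[CO2*] = α₀ × DIC = 0.003502 × 1.80 = 0.006304 mmol/kg = 6.304 μmol/kg
pCO2 = [CO2*]/KH = 6.304×10^-6 / 3.802×10^-2 = 166 μatm

pCO2 = 166 μatm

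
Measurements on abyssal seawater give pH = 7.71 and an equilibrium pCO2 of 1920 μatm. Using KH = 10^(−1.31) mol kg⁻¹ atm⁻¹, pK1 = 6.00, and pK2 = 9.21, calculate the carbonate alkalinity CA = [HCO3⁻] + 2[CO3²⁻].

CA = 5.13 mmol/kg

[CO2*] = KH · pCO2 = 10^(−1.31) × 1920×10^-6 = 9.404×10^-5 mol/kg
α₀ = 1/(1 + K1/[H⁺] + K1K2/[H⁺]²) = 1/(1 + 10^+1.71 + 10^+0.21) = 0.01855
DIC = [CO2*]/α₀ = 9.404×10^-5 / 0.01855 = 5.069 mmol/kg
CA = (α₁ + 2α₂)·DIC = (0.9514 + 2×0.03008) × 5.069 = 5.13 mmol/kg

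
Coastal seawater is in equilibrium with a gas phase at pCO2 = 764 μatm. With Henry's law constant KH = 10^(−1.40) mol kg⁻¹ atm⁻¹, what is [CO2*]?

[CO2*] = 30.4 μmol/kg

KH = 10^(−1.40) = 3.981×10^-2 mol kg⁻¹ atm⁻¹
[CO2*] = KH · pCO2 = 3.981×10^-2 × 764×10^-6 atm = 3.04×10^-5 mol/kg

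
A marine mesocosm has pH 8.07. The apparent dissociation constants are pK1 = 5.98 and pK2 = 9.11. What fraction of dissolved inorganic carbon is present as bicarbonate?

α₁ = 1 / (1 + [H⁺]/K1 + K2/[H⁺]) = 1 / (1 + 10^-2.09 + 10^-1.04)
   = 1 / (1 + 0.0081283 + 0.091201) = 1/1.0993 = 0.9096

α₁ = 0.910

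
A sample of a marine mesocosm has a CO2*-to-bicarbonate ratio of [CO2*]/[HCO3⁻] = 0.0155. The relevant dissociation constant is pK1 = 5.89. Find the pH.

pH = 7.70

From K1 = [H⁺][HCO3⁻]/[CO2*]:  pH = pK1 − log₁₀([CO2*]/[HCO3⁻])
log₁₀(0.0155) = -1.810
pH = 5.89 − (-1.810) = 7.70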